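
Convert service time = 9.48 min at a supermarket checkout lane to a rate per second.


μ = 1/(service time) in consistent units.
1 second = 0.0166667 min, so μ = 0.0166667/9.48 = 0.001758 per second

Final: 0.001758 /sec


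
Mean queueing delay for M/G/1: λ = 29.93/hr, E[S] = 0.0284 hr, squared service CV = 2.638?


ρ = λ·E[S] = 29.93·0.0284 = 0.8500
E[S²] = E[S]²(1+C_s²) = 0.0284²·(1+2.638) = 0.002934
Wq = λ·E[S²]/(2(1−ρ)) = 29.93·0.002934/(2·0.1500) = 0.29277 hr

Final: 0.29277 hr


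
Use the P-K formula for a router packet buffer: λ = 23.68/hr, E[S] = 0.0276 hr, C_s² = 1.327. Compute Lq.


ρ = λ·E[S] = 23.68·0.0276 = 0.6536
Lq = ρ²(1+C_s²)/(2(1−ρ)) = 0.4272·(1+1.327)/(2·0.3464)
= 0.4272·2.3270/0.6929 = 1.43460

Final: 1.43460


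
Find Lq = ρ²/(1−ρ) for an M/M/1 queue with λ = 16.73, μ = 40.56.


ρ = 16.73/40.56 = 0.4125
Lq = ρ²/(1−ρ) = 0.1701/0.5875 = 0.2896

Final: 0.2896


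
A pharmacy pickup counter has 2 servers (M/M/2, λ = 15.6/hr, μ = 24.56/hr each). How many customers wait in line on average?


a = λ/μ = 0.6352; ρ = a/2 = 0.3176
P₀ = 0.517923
Lq = P₀·a^c·ρ / (c!·(1−ρ)²) = 0.517923·0.40345·0.3176/(2·0.46568)
= 0.07125

Final: 0.07125


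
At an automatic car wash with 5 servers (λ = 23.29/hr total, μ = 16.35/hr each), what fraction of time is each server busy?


ρ = λ/(cμ) = 23.29/(5·16.35) = 23.29/81.75 = 0.2849

Final: 0.2849


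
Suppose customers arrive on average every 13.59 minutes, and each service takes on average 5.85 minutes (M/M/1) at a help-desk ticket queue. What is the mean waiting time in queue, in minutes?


λ = 60/13.59 = 4.4150 /hr
μ = 60/5.85 = 10.2564 /hr
ρ = λ/μ = 4.4150/10.2564 = 0.4305
Wq = ρ/(μ−λ) = 0.4305/(10.2564−4.4150) = 0.07369 hr
In minutes: 0.07369·60 = 4.422 min

Final: 4.422 min


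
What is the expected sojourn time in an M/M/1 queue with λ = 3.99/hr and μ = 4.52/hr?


W = 1/(μ−λ) = 1/(4.52 − 3.99) = 1/0.5300 = 1.8868 hr

Final: 1.8868 hr


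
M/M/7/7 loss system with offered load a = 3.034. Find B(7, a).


B(c,a) = (a^c/c!) / Σ_{k=0}^{c} a^k/k!
a^7/7! = 0.469546
Σ terms (k=0..7): 1.00000 + 3.03400 + 4.60258 + 4.65474 + 3.53062 + 2.14238 + 1.08333 + 0.46955 = 20.517197
B = 0.469546/20.517197 = 0.022886

Final: 0.022886


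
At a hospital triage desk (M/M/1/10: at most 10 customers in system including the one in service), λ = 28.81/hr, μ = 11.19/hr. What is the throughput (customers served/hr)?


ρ = 2.5746; P_K = (1−ρ)ρ^10/(1−ρ^11) = 0.611612
λ_eff = λ(1 − P_K) = 28.81·(1 − 0.611612) = 28.81·0.388388 = 11.1895 /hr

Final: 11.1895 /hr


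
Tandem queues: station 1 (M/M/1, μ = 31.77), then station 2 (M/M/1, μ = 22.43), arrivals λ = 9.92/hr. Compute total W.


Each node sees arrival rate λ = 9.92/hr (tandem ⇒ throughput preserved).
W₁ = 1/(μ₁−λ) = 1/(31.77−9.92) = 0.04577 hr
W₂ = 1/(μ₂−λ) = 1/(22.43−9.92) = 0.07994 hr
W_total = W₁ + W₂ = 0.04577 + 0.07994 = 0.12570 hr

Final: 0.12570 hr


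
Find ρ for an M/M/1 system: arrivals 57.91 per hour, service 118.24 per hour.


ρ = λ/μ = 57.91/118.24 = 0.4898

Final: 0.4898


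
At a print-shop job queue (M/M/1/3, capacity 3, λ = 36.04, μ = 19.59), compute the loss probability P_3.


ρ = λ/μ = 36.04/19.59 = 1.8397
P_K = (1−ρ)ρ^K/(1−ρ^(K+1)) = (-0.8397·6.226601)/(1 − 11.455166)
= -5.228565/-10.455166 = 0.500094

Final: 0.500094


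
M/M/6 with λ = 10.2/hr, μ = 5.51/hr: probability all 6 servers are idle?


a = λ/μ = 10.2/5.51 = 1.8512; ρ = a/c = 0.3085
Σ_{k=0}^{5} a^k/k! (terms k=0..5) = 1.00000 + 1.85118 + 1.71343 + 1.05729 + 0.48931 + 0.18116 = 6.29237
Tail: a^6/(6!(1−ρ)) = 40.24310/(720·0.6915) = 0.08083
P₀ = 1/(6.29237 + 0.08083) = 1/6.37320 = 0.156907

Final: 0.156907


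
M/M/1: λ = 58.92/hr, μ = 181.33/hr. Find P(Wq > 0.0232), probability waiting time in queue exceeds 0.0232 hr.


ρ = 58.92/181.33 = 0.3249
P(Wq > t) = ρ·e^{−(μ−λ)t} = 0.3249·e^{−2.8399}
= 0.3249·0.058431 = 0.018986

Final: 0.018986


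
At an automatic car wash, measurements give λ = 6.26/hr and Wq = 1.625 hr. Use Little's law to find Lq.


Lq = λWq = 6.26·1.625 = 10.1725

Final: 10.1725


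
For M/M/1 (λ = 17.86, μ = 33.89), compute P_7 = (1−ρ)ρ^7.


ρ = 17.86/33.89 = 0.5270
P_n = (1−ρ)·ρ^n = (1 − 0.5270)·0.5270^7 = 0.4730·0.011289 = 0.005340

Final: 0.005340


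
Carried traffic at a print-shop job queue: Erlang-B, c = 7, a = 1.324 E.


B(7,1.324) = 0.0003765 (Erlang-B)
Carried load = a(1 − B) = 1.324·(1 − 0.0003765) = 1.324·0.999623 = 1.3235 E

Final: 1.3235 Erlangs


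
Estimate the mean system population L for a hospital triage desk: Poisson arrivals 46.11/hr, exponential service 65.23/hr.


ρ = λ/μ = 46.11/65.23 = 0.7069
L = ρ/(1−ρ) = 0.7069/(1 − 0.7069) = 0.7069/0.2931 = 2.4116

Final: 2.4116


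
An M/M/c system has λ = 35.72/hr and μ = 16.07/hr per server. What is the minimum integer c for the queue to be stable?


Stability requires cμ > λ ⇔ c > λ/μ.
λ/μ = 35.72/16.07 = 2.2228
Minimum integer c = ⌊2.2228⌋ + 1 = 3
Check: 3·16.07 = 48.21 > 35.72, while 2·16.07 = 32.14 ≤ 35.72

Final: 3 servers


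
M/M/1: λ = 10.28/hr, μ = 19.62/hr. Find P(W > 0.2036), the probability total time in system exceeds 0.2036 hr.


W ~ Exponential(μ−λ) for M/M/1.
μ − λ = 19.62 − 10.28 = 9.3400
P(W > t) = e^{−(μ−λ)t} = e^{−1.9016} = 0.149326

Final: 0.149326


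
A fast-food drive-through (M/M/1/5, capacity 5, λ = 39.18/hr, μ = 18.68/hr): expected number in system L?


ρ = 39.18/18.68 = 2.0974
L = ρ[1 − (K+1)ρ^K + Kρ^(K+1)] / [(1−ρ)(1−ρ^(K+1))]
Numerator: 2.0974·(1 − 6·40.591752 + 5·85.138375) = 384.126265
Denominator: (-1.0974)·(-84.138375) = 92.336012
L = 384.126265/92.336012 = 4.1601

Final: 4.1601


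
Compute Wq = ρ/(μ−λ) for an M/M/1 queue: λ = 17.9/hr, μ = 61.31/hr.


ρ = 17.9/61.31 = 0.2920
Wq = ρ/(μ−λ) = 0.2920/(61.31 − 17.9) = 0.2920/43.41 = 0.006726 hr

Final: 0.006726 hr


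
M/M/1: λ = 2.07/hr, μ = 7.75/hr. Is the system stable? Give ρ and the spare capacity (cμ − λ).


Total capacity cμ = 1·7.75 = 7.75/hr
ρ = λ/(cμ) = 2.07/7.75 = 0.2671
Stable ⇔ ρ < 1: YES
Spare capacity = cμ − λ = 7.75 − 2.07 = 5.68/hr

Final: ρ = 0.2671; stable; margin = 5.68/hr


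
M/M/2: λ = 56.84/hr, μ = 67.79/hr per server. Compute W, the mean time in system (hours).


a = 0.8385; ρ = 0.4192; P₀ = 0.409209
Lq = P₀·a^c·ρ/(c!(1−ρ)²) = 0.17879
Wq = Lq/λ = 0.17879/56.84 = 0.003146 hr
W = Wq + 1/μ = 0.003146 + 0.01475 = 0.01790 hr

Final: 0.01790 hr


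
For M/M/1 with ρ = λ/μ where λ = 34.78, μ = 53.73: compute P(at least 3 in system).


ρ = 34.78/53.73 = 0.6473
P(N ≥ n) = ρ^n = 0.6473^3 = 0.271230

Final: 0.271230


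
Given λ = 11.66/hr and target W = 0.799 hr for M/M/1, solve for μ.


W = 1/(μ−λ) ⇒ μ − λ = 1/W = 1/0.799 = 1.2516
μ = λ + 1/W = 11.66 + 1.2516 = 12.9116 per hr

Final: 12.9116 /hr


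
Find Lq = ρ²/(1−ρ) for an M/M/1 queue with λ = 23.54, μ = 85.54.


ρ = 23.54/85.54 = 0.2752
Lq = ρ²/(1−ρ) = 0.07573/0.7248 = 0.1045

Final: 0.1045


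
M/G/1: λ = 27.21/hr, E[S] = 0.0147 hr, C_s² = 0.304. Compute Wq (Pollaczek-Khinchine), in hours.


ρ = λ·E[S] = 27.21·0.0147 = 0.4000
E[S²] = E[S]²(1+C_s²) = 0.0147²·(1+0.304) = 0.0002818
Wq = λ·E[S²]/(2(1−ρ)) = 27.21·0.0002818/(2·0.6000) = 0.006389 hr

Final: 0.006389 hr


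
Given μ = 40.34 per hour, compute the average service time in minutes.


Mean service time = 1/μ = 1/40.34 hour = 0.02479 hour
In minutes: 0.02479 × 60 = 1.4874 min

Final: 1.4874 min


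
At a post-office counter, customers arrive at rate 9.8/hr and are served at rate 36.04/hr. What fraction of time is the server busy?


ρ = λ/μ = 9.8/36.04 = 0.2719

Final: 0.2719


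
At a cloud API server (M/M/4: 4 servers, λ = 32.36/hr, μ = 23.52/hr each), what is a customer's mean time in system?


a = 1.3759; ρ = 0.3440; P₀ = 0.251005
Lq = P₀·a^c·ρ/(c!(1−ρ)²) = 0.02995
Wq = Lq/λ = 0.02995/32.36 = 0.0009256 hr
W = Wq + 1/μ = 0.0009256 + 0.04252 = 0.04344 hr

Final: 0.04344 hr


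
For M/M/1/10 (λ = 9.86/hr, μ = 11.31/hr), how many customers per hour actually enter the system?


ρ = 0.8718; P_K = (1−ρ)ρ^10/(1−ρ^11) = 0.041741
λ_eff = λ(1 − P_K) = 9.86·(1 − 0.041741) = 9.86·0.958259 = 9.4484 /hr

Final: 9.4484 /hr


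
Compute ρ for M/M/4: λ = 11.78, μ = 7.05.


ρ = λ/(cμ) = 11.78/(4·7.05) = 11.78/28.20 = 0.4177

Final: 0.4177


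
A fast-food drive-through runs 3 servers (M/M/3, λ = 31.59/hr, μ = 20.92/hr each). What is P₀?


a = λ/μ = 31.59/20.92 = 1.5100; ρ = a/c = 0.5033
Σ_{k=0}^{2} a^k/k! (terms k=0..2) = 1.00000 + 1.51004 + 1.14011 = 3.65015
Tail: a^3/(3!(1−ρ)) = 3.44321/(6·0.4967) = 1.15547
P₀ = 1/(3.65015 + 1.15547) = 1/4.80562 = 0.208090

Final: 0.208090


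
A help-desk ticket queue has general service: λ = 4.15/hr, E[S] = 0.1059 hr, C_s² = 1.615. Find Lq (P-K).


ρ = λ·E[S] = 4.15·0.1059 = 0.4395
Lq = ρ²(1+C_s²)/(2(1−ρ)) = 0.1931·(1+1.615)/(2·0.5605)
= 0.1931·2.6150/1.1210 = 0.45055

Final: 0.45055


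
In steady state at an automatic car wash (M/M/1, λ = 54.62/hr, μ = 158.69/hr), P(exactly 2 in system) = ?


ρ = 54.62/158.69 = 0.3442
P_n = (1−ρ)·ρ^n = (1 − 0.3442)·0.3442^2 = 0.6558·0.118469 = 0.077693

Final: 0.077693


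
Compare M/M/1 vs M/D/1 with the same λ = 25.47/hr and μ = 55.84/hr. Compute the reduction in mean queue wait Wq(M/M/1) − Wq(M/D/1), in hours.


ρ = 25.47/55.84 = 0.4561
Wq(M/M/1) = ρ/(μ−λ) = 0.4561/30.37 = 0.01502 hr
Wq(M/D/1) = ρ/(2(μ−λ)) = 0.007509 hr
Savings = 0.01502 − 0.007509 = 0.007509 hr

Final: 0.007509 hr


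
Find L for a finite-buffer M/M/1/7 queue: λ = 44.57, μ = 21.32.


ρ = 44.57/21.32 = 2.0905
L = ρ[1 − (K+1)ρ^K + Kρ^(K+1)] / [(1−ρ)(1−ρ^(K+1))]
Numerator: 2.0905·(1 − 8·174.497029 + 7·364.790458) = 2421.992706
Denominator: (-1.0905)·(-363.790458) = 396.722709
L = 2421.992706/396.722709 = 6.1050

Final: 6.1050


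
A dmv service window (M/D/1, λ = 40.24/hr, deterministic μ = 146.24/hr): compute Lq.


ρ = 40.24/146.24 = 0.2752
M/D/1: Lq = ρ²/(2(1−ρ)) = 0.07572/(2·0.7248) = 0.05223

Final: 0.05223


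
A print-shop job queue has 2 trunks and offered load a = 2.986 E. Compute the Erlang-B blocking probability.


B(c,a) = (a^c/c!) / Σ_{k=0}^{c} a^k/k!
a^2/2! = 4.458098
Σ terms (k=0..2): 1.00000 + 2.98600 + 4.45810 = 8.444098
B = 4.458098/8.444098 = 0.527954

Final: 0.527954


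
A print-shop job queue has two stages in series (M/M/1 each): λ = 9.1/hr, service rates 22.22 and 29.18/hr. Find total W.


Each node sees arrival rate λ = 9.1/hr (tandem ⇒ throughput preserved).
W₁ = 1/(μ₁−λ) = 1/(22.22−9.1) = 0.07622 hr
W₂ = 1/(μ₂−λ) = 1/(29.18−9.1) = 0.04980 hr
W_total = W₁ + W₂ = 0.07622 + 0.04980 = 0.12602 hr

Final: 0.12602 hr


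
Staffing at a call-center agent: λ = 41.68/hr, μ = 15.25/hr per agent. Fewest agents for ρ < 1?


Stability requires cμ > λ ⇔ c > λ/μ.
λ/μ = 41.68/15.25 = 2.7331
Minimum integer c = ⌊2.7331⌋ + 1 = 3
Check: 3·15.25 = 45.75 > 41.68, while 2·15.25 = 30.50 ≤ 41.68

Final: 3 servers


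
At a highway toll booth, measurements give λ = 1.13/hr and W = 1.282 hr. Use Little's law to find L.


L = λW = 1.13·1.282 = 1.4487

Final: 1.4487


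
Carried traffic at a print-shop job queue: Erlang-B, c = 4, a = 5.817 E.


B(4,5.817) = 0.457631 (Erlang-B)
Carried load = a(1 − B) = 5.817·(1 − 0.457631) = 5.817·0.542369 = 3.1550 E

Final: 3.1550 Erlangs


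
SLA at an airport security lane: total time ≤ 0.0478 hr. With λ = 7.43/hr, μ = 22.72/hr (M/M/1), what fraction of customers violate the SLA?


W ~ Exponential(μ−λ) for M/M/1.
μ − λ = 22.72 − 7.43 = 15.2900
P(W > t) = e^{−(μ−λ)t} = e^{−0.7309} = 0.481494

Final: 0.481494


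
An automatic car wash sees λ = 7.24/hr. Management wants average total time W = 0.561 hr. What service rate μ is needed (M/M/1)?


W = 1/(μ−λ) ⇒ μ − λ = 1/W = 1/0.561 = 1.7825
μ = λ + 1/W = 7.24 + 1.7825 = 9.0225 per hr

Final: 9.0225 /hr


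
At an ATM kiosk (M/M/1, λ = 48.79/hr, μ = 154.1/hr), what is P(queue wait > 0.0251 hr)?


ρ = 48.79/154.1 = 0.3166
P(Wq > t) = ρ·e^{−(μ−λ)t} = 0.3166·e^{−2.6433}
= 0.3166·0.071128 = 0.022520

Final: 0.022520


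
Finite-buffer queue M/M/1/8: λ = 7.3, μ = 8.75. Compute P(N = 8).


ρ = λ/μ = 7.3/8.75 = 0.8343
P_K = (1−ρ)ρ^K/(1−ρ^(K+1)) = (0.1657·0.234703)/(1 − 0.195809)
= 0.038894/0.804191 = 0.048364

Final: 0.048364


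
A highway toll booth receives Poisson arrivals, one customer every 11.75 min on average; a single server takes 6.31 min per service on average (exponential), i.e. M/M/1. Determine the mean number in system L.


λ = 60/11.75 = 5.1064 /hr
μ = 60/6.31 = 9.5087 /hr
ρ = λ/μ = 5.1064/9.5087 = 0.5370
L = ρ/(1−ρ) = 0.5370/0.4630 = 1.1599

Final: 1.1599


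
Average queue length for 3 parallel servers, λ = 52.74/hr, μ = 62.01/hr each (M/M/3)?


a = λ/μ = 0.8505; ρ = a/3 = 0.2835
P₀ = 0.424574
Lq = P₀·a^c·ρ / (c!·(1−ρ)²) = 0.424574·0.61523·0.2835/(6·0.51337)
= 0.02404

Final: 0.02404


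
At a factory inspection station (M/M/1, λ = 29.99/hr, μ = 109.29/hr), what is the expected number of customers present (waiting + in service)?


ρ = λ/μ = 29.99/109.29 = 0.2744
L = ρ/(1−ρ) = 0.2744/(1 − 0.2744) = 0.2744/0.7256 = 0.3782

Final: 0.3782


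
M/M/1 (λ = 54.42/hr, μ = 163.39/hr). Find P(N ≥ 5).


ρ = 54.42/163.39 = 0.3331
P(N ≥ n) = ρ^n = 0.3331^5 = 0.004099

Final: 0.004099


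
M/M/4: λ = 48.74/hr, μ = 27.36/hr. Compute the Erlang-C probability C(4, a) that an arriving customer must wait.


a = λ/μ = 1.7814; ρ = a/4 = 0.4454
P₀ = 0.164826 (from M/M/c formula)
C(c,a) = [a^c/(c!(1−ρ))]·P₀ = [10.07112/(24·0.5546)]·0.164826
= 0.75658·0.164826 = 0.124704

Final: 0.124704


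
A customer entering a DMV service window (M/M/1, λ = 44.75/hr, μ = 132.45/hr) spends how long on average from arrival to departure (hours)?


W = 1/(μ−λ) = 1/(132.45 − 44.75) = 1/87.70 = 0.01140 hr

Final: 0.01140 hr


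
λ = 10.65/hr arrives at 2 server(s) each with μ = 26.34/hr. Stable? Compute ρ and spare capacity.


Total capacity cμ = 2·26.34 = 52.68/hr
ρ = λ/(cμ) = 10.65/52.68 = 0.2022
Stable ⇔ ρ < 1: YES
Spare capacity = cμ − λ = 52.68 − 10.65 = 42.03/hr

Final: ρ = 0.2022; stable; margin = 42.03/hr


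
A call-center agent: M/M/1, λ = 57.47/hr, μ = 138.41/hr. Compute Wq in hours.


ρ = 57.47/138.41 = 0.4152
Wq = ρ/(μ−λ) = 0.4152/(138.41 − 57.47) = 0.4152/80.94 = 0.005130 hr

Final: 0.005130 hr


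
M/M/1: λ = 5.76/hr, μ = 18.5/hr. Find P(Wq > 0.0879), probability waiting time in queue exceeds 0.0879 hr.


ρ = 5.76/18.5 = 0.3114
P(Wq > t) = ρ·e^{−(μ−λ)t} = 0.3114·e^{−1.1198}
= 0.3114·0.326330 = 0.101603

Final: 0.101603


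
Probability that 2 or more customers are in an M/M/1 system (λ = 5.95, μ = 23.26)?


ρ = 5.95/23.26 = 0.2558
P(N ≥ n) = ρ^n = 0.2558^2 = 0.065436

Final: 0.065436


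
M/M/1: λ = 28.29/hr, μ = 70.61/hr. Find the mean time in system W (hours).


W = 1/(μ−λ) = 1/(70.61 − 28.29) = 1/42.32 = 0.02363 hr

Final: 0.02363 hr


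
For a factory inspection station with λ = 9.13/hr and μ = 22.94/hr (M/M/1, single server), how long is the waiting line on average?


ρ = 9.13/22.94 = 0.3980
Lq = ρ²/(1−ρ) = 0.1584/0.6020 = 0.2631

Final: 0.2631


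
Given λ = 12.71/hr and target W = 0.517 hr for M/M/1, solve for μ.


W = 1/(μ−λ) ⇒ μ − λ = 1/W = 1/0.517 = 1.9342
μ = λ + 1/W = 12.71 + 1.9342 = 14.6442 per hr

Final: 14.6442 /hr


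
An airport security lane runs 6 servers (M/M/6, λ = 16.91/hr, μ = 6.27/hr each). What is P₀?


a = λ/μ = 16.91/6.27 = 2.6970; ρ = a/c = 0.4495
Σ_{k=0}^{5} a^k/k! (terms k=0..5) = 1.00000 + 2.69697 + 3.63682 + 3.26947 + 2.20441 + 1.18905 = 13.99672
Tail: a^6/(6!(1−ρ)) = 384.81891/(720·0.5505) = 0.97087
P₀ = 1/(13.99672 + 0.97087) = 1/14.96759 = 0.066811

Final: 0.066811


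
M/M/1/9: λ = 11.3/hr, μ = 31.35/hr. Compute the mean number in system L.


ρ = 11.3/31.35 = 0.3604
L = ρ[1 − (K+1)ρ^K + Kρ^(K+1)] / [(1−ρ)(1−ρ^(K+1))]
Numerator: 0.3604·(1 − 10·0.0001027 + 9·0.00003702) = 0.360196
Denominator: (0.6396)·(0.999963) = 0.639530
L = 0.360196/0.639530 = 0.5632

Final: 0.5632


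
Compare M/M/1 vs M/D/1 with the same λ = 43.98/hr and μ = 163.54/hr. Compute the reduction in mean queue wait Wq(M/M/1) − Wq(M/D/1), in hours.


ρ = 43.98/163.54 = 0.2689
Wq(M/M/1) = ρ/(μ−λ) = 0.2689/119.56 = 0.002249 hr
Wq(M/D/1) = ρ/(2(μ−λ)) = 0.001125 hr
Savings = 0.002249 − 0.001125 = 0.001125 hr

Final: 0.001125 hr


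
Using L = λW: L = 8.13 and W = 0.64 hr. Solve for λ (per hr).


λ = L/W = 8.13/0.64 = 12.7031 /hr

Final: 12.7031 /hr


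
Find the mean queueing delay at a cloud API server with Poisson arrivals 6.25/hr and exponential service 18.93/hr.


ρ = 6.25/18.93 = 0.3302
Wq = ρ/(μ−λ) = 0.3302/(18.93 − 6.25) = 0.3302/12.68 = 0.02604 hr

Final: 0.02604 hr


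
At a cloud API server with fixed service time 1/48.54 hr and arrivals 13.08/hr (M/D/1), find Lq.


ρ = 13.08/48.54 = 0.2695
M/D/1: Lq = ρ²/(2(1−ρ)) = 0.07261/(2·0.7305) = 0.04970

Final: 0.04970


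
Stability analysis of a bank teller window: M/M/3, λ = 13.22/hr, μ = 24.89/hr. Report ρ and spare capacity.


Total capacity cμ = 3·24.89 = 74.67/hr
ρ = λ/(cμ) = 13.22/74.67 = 0.1770
Stable ⇔ ρ < 1: YES
Spare capacity = cμ − λ = 74.67 − 13.22 = 61.45/hr

Final: ρ = 0.1770; stable; margin = 61.45/hr


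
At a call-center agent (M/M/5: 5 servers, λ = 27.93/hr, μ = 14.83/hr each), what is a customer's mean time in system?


a = 1.8833; ρ = 0.3767; P₀ = 0.151259
Lq = P₀·a^c·ρ/(c!(1−ρ)²) = 0.02895
Wq = Lq/λ = 0.02895/27.93 = 0.001037 hr
W = Wq + 1/μ = 0.001037 + 0.06743 = 0.06847 hr

Final: 0.06847 hr


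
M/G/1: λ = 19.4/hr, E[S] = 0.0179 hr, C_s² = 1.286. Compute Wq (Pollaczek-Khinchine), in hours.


ρ = λ·E[S] = 19.4·0.0179 = 0.3473
E[S²] = E[S]²(1+C_s²) = 0.0179²·(1+1.286) = 0.0007325
Wq = λ·E[S²]/(2(1−ρ)) = 19.4·0.0007325/(2·0.6527) = 0.01088 hr

Final: 0.01088 hr


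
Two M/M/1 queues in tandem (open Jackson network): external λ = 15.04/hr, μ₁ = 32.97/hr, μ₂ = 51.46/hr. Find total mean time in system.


Each node sees arrival rate λ = 15.04/hr (tandem ⇒ throughput preserved).
W₁ = 1/(μ₁−λ) = 1/(32.97−15.04) = 0.05577 hr
W₂ = 1/(μ₂−λ) = 1/(51.46−15.04) = 0.02746 hr
W_total = W₁ + W₂ = 0.05577 + 0.02746 = 0.08323 hr

Final: 0.08323 hr


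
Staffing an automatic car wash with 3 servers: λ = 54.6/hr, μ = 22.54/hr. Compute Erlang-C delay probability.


a = λ/μ = 2.4224; ρ = a/3 = 0.8075
P₀ = 0.053591 (from M/M/c formula)
C(c,a) = [a^c/(c!(1−ρ))]·P₀ = [14.21400/(6·0.1925)]·0.053591
= 12.30351·0.053591 = 0.659360

Final: 0.659360


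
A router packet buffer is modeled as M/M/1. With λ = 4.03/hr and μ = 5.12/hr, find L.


ρ = λ/μ = 4.03/5.12 = 0.7871
L = ρ/(1−ρ) = 0.7871/(1 − 0.7871) = 0.7871/0.2129 = 3.6972

Final: 3.6972


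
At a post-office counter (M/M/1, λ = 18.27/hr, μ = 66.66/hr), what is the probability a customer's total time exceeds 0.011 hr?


W ~ Exponential(μ−λ) for M/M/1.
μ − λ = 66.66 − 18.27 = 48.3900
P(W > t) = e^{−(μ−λ)t} = e^{−0.5323} = 0.587259

Final: 0.587259


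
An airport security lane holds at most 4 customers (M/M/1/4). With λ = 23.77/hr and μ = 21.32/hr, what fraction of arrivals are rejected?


ρ = λ/μ = 23.77/21.32 = 1.1149
P_K = (1−ρ)ρ^K/(1−ρ^(K+1)) = (-0.1149·1.545140)/(1 − 1.722701)
= -0.177561/-0.722701 = 0.245690

Final: 0.245690


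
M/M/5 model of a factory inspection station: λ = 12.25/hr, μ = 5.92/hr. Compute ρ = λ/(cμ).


ρ = λ/(cμ) = 12.25/(5·5.92) = 12.25/29.60 = 0.4139

Final: 0.4139


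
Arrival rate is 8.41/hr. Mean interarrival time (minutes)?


Mean interarrival time = 1/λ = 1/8.41 hour = 0.11891 hour
In minutes: 0.11891 × 60 = 7.1344 min

Final: 7.1344 min


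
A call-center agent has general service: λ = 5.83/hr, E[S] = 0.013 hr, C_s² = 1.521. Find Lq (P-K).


ρ = λ·E[S] = 5.83·0.013 = 0.07579
Lq = ρ²(1+C_s²)/(2(1−ρ)) = 0.005744·(1+1.521)/(2·0.9242)
= 0.005744·2.5210/1.8484 = 0.007834

Final: 0.007834


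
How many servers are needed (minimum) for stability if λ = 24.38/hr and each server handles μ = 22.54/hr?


Stability requires cμ > λ ⇔ c > λ/μ.
λ/μ = 24.38/22.54 = 1.0816
Minimum integer c = ⌊1.0816⌋ + 1 = 2
Check: 2·22.54 = 45.08 > 24.38, while 1·22.54 = 22.54 ≤ 24.38

Final: 2 servers


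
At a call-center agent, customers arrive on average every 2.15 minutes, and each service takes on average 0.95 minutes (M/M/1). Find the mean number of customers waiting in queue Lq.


λ = 60/2.15 = 27.9070 /hr
μ = 60/0.95 = 63.1579 /hr
ρ = λ/μ = 27.9070/63.1579 = 0.4419
Lq = ρ²/(1−ρ) = 0.1952/0.5581 = 0.3498

Final: 0.3498


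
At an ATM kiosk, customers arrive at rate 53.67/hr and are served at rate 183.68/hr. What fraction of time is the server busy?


ρ = λ/μ = 53.67/183.68 = 0.2922

Final: 0.2922


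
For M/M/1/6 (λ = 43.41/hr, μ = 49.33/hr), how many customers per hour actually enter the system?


ρ = 0.8800; P_K = (1−ρ)ρ^6/(1−ρ^7) = 0.094240
λ_eff = λ(1 − P_K) = 43.41·(1 − 0.094240) = 43.41·0.905760 = 39.3190 /hr

Final: 39.3190 /hr


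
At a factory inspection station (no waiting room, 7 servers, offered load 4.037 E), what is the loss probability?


B(c,a) = (a^c/c!) / Σ_{k=0}^{c} a^k/k!
a^7/7! = 3.467214
Σ terms (k=0..7): 1.00000 + 4.03700 + 8.14868 + 10.96541 + 11.06684 + 8.93537 + 6.01201 + 3.46721 = 53.632539
B = 3.467214/53.632539 = 0.064648

Final: 0.064648


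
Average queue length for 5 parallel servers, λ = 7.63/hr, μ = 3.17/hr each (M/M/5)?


a = λ/μ = 2.4069; ρ = a/5 = 0.4814
P₀ = 0.088306
Lq = P₀·a^c·ρ / (c!·(1−ρ)²) = 0.088306·80.78419·0.4814/(120·0.26896)
= 0.10640

Final: 0.10640


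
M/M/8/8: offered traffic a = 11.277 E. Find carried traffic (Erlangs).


B(8,11.277) = 0.394248 (Erlang-B)
Carried load = a(1 − B) = 11.277·(1 − 0.394248) = 11.277·0.605752 = 6.8311 E

Final: 6.8311 Erlangs


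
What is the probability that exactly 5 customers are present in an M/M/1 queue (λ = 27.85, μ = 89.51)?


ρ = 27.85/89.51 = 0.3111
P_n = (1−ρ)·ρ^n = (1 − 0.3111)·0.3111^5 = 0.6889·0.002916 = 0.002009

Final: 0.002009


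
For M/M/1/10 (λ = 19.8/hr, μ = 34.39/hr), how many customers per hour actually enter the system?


ρ = 0.5757; P_K = (1−ρ)ρ^10/(1−ρ^11) = 0.001702
λ_eff = λ(1 − P_K) = 19.8·(1 − 0.001702) = 19.8·0.998298 = 19.7663 /hr

Final: 19.7663 /hr


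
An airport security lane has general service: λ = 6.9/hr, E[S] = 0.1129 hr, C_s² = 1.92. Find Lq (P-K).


ρ = λ·E[S] = 6.9·0.1129 = 0.7790
Lq = ρ²(1+C_s²)/(2(1−ρ)) = 0.6069·(1+1.92)/(2·0.2210)
= 0.6069·2.9200/0.4420 = 4.00928

Final: 4.00928


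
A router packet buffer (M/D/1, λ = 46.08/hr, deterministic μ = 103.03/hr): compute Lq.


ρ = 46.08/103.03 = 0.4472
M/D/1: Lq = ρ²/(2(1−ρ)) = 0.2000/(2·0.5528) = 0.18094

Final: 0.18094


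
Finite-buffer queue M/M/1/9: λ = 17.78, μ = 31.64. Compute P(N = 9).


ρ = λ/μ = 17.78/31.64 = 0.5619
P_K = (1−ρ)ρ^K/(1−ρ^(K+1)) = (0.4381·0.005588)/(1 − 0.003140)
= 0.002448/0.996860 = 0.002456

Final: 0.002456


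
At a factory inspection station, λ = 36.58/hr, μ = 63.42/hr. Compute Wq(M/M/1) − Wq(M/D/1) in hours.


ρ = 36.58/63.42 = 0.5768
Wq(M/M/1) = ρ/(μ−λ) = 0.5768/26.84 = 0.02149 hr
Wq(M/D/1) = ρ/(2(μ−λ)) = 0.01074 hr
Savings = 0.02149 − 0.01074 = 0.01074 hr

Final: 0.01074 hr


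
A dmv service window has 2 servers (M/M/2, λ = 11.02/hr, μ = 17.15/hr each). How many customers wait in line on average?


a = λ/μ = 0.6426; ρ = a/2 = 0.3213
P₀ = 0.513680
Lq = P₀·a^c·ρ / (c!·(1−ρ)²) = 0.513680·0.41289·0.3213/(2·0.46066)
= 0.07396

Final: 0.07396


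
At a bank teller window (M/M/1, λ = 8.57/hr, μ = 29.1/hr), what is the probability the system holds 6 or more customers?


ρ = 8.57/29.1 = 0.2945
P(N ≥ n) = ρ^n = 0.2945^6 = 0.0006524

Final: 0.0006524


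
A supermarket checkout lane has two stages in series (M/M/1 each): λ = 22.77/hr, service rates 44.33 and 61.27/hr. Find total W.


Each node sees arrival rate λ = 22.77/hr (tandem ⇒ throughput preserved).
W₁ = 1/(μ₁−λ) = 1/(44.33−22.77) = 0.04638 hr
W₂ = 1/(μ₂−λ) = 1/(61.27−22.77) = 0.02597 hr
W_total = W₁ + W₂ = 0.04638 + 0.02597 = 0.07236 hr

Final: 0.07236 hr


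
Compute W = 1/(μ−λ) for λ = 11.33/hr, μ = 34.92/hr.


W = 1/(μ−λ) = 1/(34.92 − 11.33) = 1/23.59 = 0.04239 hr

Final: 0.04239 hr


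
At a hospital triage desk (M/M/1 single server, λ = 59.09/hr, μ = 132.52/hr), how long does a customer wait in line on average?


ρ = 59.09/132.52 = 0.4459
Wq = ρ/(μ−λ) = 0.4459/(132.52 − 59.09) = 0.4459/73.43 = 0.006072 hr

Final: 0.006072 hr


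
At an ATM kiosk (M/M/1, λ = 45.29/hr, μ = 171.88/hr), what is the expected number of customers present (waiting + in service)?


ρ = λ/μ = 45.29/171.88 = 0.2635
L = ρ/(1−ρ) = 0.2635/(1 − 0.2635) = 0.2635/0.7365 = 0.3578

Final: 0.3578


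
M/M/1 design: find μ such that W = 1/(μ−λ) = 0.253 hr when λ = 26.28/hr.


W = 1/(μ−λ) ⇒ μ − λ = 1/W = 1/0.253 = 3.9526
μ = λ + 1/W = 26.28 + 3.9526 = 30.2326 per hr

Final: 30.2326 /hr


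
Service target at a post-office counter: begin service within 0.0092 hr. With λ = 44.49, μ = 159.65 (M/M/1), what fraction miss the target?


ρ = 44.49/159.65 = 0.2787
P(Wq > t) = ρ·e^{−(μ−λ)t} = 0.2787·e^{−1.0595}
= 0.2787·0.346639 = 0.096599

Final: 0.096599


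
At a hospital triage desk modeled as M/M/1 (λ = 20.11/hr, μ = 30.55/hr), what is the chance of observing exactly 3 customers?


ρ = 20.11/30.55 = 0.6583
P_n = (1−ρ)·ρ^n = (1 − 0.6583)·0.6583^3 = 0.3417·0.285235 = 0.097475

Final: 0.097475


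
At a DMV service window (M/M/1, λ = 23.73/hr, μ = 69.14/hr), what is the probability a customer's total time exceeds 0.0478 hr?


W ~ Exponential(μ−λ) for M/M/1.
μ − λ = 69.14 − 23.73 = 45.4100
P(W > t) = e^{−(μ−λ)t} = e^{−2.1706} = 0.114109

Final: 0.114109


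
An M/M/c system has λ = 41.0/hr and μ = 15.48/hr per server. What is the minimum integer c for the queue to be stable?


Stability requires cμ > λ ⇔ c > λ/μ.
λ/μ = 41.0/15.48 = 2.6486
Minimum integer c = ⌊2.6486⌋ + 1 = 3
Check: 3·15.48 = 46.44 > 41.0, while 2·15.48 = 30.96 ≤ 41.0

Final: 3 servers


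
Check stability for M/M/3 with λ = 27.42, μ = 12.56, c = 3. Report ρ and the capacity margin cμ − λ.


Total capacity cμ = 3·12.56 = 37.68/hr
ρ = λ/(cμ) = 27.42/37.68 = 0.7277
Stable ⇔ ρ < 1: YES
Spare capacity = cμ − λ = 37.68 − 27.42 = 10.26/hr

Final: ρ = 0.7277; stable; margin = 10.26/hr


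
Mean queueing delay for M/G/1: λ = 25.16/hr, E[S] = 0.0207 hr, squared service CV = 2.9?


ρ = λ·E[S] = 25.16·0.0207 = 0.5208
E[S²] = E[S]²(1+C_s²) = 0.0207²·(1+2.9) = 0.001671
Wq = λ·E[S²]/(2(1−ρ)) = 25.16·0.001671/(2·0.4792) = 0.04387 hr

Final: 0.04387 hr


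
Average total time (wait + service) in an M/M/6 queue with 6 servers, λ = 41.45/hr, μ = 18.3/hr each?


a = 2.2650; ρ = 0.3775; P₀ = 0.103501
Lq = P₀·a^c·ρ/(c!(1−ρ)²) = 0.01891
Wq = Lq/λ = 0.01891/41.45 = 0.0004562 hr
W = Wq + 1/μ = 0.0004562 + 0.05464 = 0.05510 hr

Final: 0.05510 hr


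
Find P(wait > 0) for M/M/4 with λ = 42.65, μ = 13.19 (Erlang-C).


a = λ/μ = 3.2335; ρ = a/4 = 0.8084
P₀ = 0.025729 (from M/M/c formula)
C(c,a) = [a^c/(c!(1−ρ))]·P₀ = [109.31933/(24·0.1916)]·0.025729
= 23.77056·0.025729 = 0.611594

Final: 0.611594


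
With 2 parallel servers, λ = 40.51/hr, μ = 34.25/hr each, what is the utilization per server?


ρ = λ/(cμ) = 40.51/(2·34.25) = 40.51/68.50 = 0.5914

Final: 0.5914


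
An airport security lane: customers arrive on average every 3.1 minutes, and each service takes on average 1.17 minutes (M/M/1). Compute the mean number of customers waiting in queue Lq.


λ = 60/3.1 = 19.3548 /hr
μ = 60/1.17 = 51.2821 /hr
ρ = λ/μ = 19.3548/51.2821 = 0.3774
Lq = ρ²/(1−ρ) = 0.1424/0.6226 = 0.2288

Final: 0.2288


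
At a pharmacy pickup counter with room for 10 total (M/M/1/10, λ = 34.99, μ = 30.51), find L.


ρ = 34.99/30.51 = 1.1468
L = ρ[1 − (K+1)ρ^K + Kρ^(K+1)] / [(1−ρ)(1−ρ^(K+1))]
Numerator: 1.1468·(1 − 11·3.935658 + 10·4.513559) = 3.260857
Denominator: (-0.1468)·(-3.513559) = 0.515921
L = 3.260857/0.515921 = 6.3205

Final: 6.3205


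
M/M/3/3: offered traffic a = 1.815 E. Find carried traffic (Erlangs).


B(3,1.815) = 0.182556 (Erlang-B)
Carried load = a(1 − B) = 1.815·(1 − 0.182556) = 1.815·0.817444 = 1.4837 E

Final: 1.4837 Erlangs


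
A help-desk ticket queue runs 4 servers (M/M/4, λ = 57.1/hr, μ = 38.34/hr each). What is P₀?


a = λ/μ = 57.1/38.34 = 1.4893; ρ = a/c = 0.3723
Σ_{k=0}^{3} a^k/k! (terms k=0..3) = 1.00000 + 1.48931 + 1.10902 + 0.55056 = 4.14888
Tail: a^4/(4!(1−ρ)) = 4.91967/(24·0.6277) = 0.32658
P₀ = 1/(4.14888 + 0.32658) = 1/4.47546 = 0.223441

Final: 0.223441


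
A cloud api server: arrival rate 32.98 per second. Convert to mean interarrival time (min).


Mean interarrival time = 1/λ = 1/32.98 second = 0.03032 second
In minutes: 0.03032 × 0.0166667 = 0.0005054 min

Final: 0.0005054 min


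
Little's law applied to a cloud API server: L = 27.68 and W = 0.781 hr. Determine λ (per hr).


λ = L/W = 27.68/0.781 = 35.4417 /hr

Final: 35.4417 /hr


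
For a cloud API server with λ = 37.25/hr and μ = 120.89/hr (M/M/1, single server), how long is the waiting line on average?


ρ = 37.25/120.89 = 0.3081
Lq = ρ²/(1−ρ) = 0.09494/0.6919 = 0.1372

Final: 0.1372


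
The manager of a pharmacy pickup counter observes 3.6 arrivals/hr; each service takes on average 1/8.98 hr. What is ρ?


ρ = λ/μ = 3.6/8.98 = 0.4009

Final: 0.4009


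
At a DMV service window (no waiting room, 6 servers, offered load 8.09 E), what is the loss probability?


B(c,a) = (a^c/c!) / Σ_{k=0}^{c} a^k/k!
a^6/6! = 389.366545
Σ terms (k=0..6): 1.00000 + 8.09000 + 32.72405 + 88.24585 + 178.47724 + 288.77618 + 389.36654 = 986.679868
B = 389.366545/986.679868 = 0.394623

Final: 0.394623


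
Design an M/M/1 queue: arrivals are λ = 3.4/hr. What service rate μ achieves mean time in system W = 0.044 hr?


W = 1/(μ−λ) ⇒ μ − λ = 1/W = 1/0.044 = 22.7273
μ = λ + 1/W = 3.4 + 22.7273 = 26.1273 per hr

Final: 26.1273 /hr


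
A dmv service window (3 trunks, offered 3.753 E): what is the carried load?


B(3,3.753) = 0.427560 (Erlang-B)
Carried load = a(1 − B) = 3.753·(1 − 0.427560) = 3.753·0.572440 = 2.1484 E

Final: 2.1484 Erlangs


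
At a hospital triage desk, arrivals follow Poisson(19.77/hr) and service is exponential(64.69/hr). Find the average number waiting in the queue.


ρ = 19.77/64.69 = 0.3056
Lq = ρ²/(1−ρ) = 0.09340/0.6944 = 0.1345

Final: 0.1345


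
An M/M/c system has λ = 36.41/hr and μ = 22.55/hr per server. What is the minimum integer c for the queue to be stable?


Stability requires cμ > λ ⇔ c > λ/μ.
λ/μ = 36.41/22.55 = 1.6146
Minimum integer c = ⌊1.6146⌋ + 1 = 2
Check: 2·22.55 = 45.10 > 36.41, while 1·22.55 = 22.55 ≤ 36.41

Final: 2 servers


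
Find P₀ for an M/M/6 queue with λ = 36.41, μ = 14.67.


a = λ/μ = 36.41/14.67 = 2.4819; ρ = a/c = 0.4137
Σ_{k=0}^{5} a^k/k! (terms k=0..5) = 1.00000 + 2.48194 + 3.08000 + 2.54812 + 1.58107 + 0.78482 = 11.47595
Tail: a^6/(6!(1−ρ)) = 233.74557/(720·0.5863) = 0.55368
P₀ = 1/(11.47595 + 0.55368) = 1/12.02963 = 0.083128

Final: 0.083128


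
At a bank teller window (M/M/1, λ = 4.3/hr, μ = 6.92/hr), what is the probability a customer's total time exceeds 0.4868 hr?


W ~ Exponential(μ−λ) for M/M/1.
μ − λ = 6.92 − 4.3 = 2.6200
P(W > t) = e^{−(μ−λ)t} = e^{−1.2754} = 0.279315

Final: 0.279315


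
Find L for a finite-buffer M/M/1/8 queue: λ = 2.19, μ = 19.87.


ρ = 2.19/19.87 = 0.1102
L = ρ[1 − (K+1)ρ^K + Kρ^(K+1)] / [(1−ρ)(1−ρ^(K+1))]
Numerator: 0.1102·(1 − 9·0.00000002178 + 8·0.000000002400) = 0.110216
Denominator: (0.8898)·(1.000000) = 0.889784
L = 0.110216/0.889784 = 0.1239

Final: 0.1239


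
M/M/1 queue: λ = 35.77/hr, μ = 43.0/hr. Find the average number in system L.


ρ = λ/μ = 35.77/43.0 = 0.8319
L = ρ/(1−ρ) = 0.8319/(1 − 0.8319) = 0.8319/0.1681 = 4.9474

Final: 4.9474


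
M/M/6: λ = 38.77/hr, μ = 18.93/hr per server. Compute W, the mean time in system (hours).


a = 2.0481; ρ = 0.3413; P₀ = 0.128763
Lq = P₀·a^c·ρ/(c!(1−ρ)²) = 0.01039
Wq = Lq/λ = 0.01039/38.77 = 0.0002679 hr
W = Wq + 1/μ = 0.0002679 + 0.05283 = 0.05309 hr

Final: 0.05309 hr


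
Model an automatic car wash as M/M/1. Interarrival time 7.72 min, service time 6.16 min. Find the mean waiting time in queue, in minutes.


λ = 60/7.72 = 7.7720 /hr
μ = 60/6.16 = 9.7403 /hr
ρ = λ/μ = 7.7720/9.7403 = 0.7979
Wq = ρ/(μ−λ) = 0.7979/(9.7403−7.7720) = 0.40540 hr
In minutes: 0.40540·60 = 24.324 min

Final: 24.324 min


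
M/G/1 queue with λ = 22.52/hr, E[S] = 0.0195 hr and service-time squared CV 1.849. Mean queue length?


ρ = λ·E[S] = 22.52·0.0195 = 0.4391
Lq = ρ²(1+C_s²)/(2(1−ρ)) = 0.1928·(1+1.849)/(2·0.5609)
= 0.1928·2.8490/1.1217 = 0.48979

Final: 0.48979


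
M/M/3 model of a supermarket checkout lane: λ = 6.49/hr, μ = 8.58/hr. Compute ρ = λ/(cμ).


ρ = λ/(cμ) = 6.49/(3·8.58) = 6.49/25.74 = 0.2521

Final: 0.2521


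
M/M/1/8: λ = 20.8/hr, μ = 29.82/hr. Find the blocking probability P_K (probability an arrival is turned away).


ρ = λ/μ = 20.8/29.82 = 0.6975
P_K = (1−ρ)ρ^K/(1−ρ^(K+1)) = (0.3025·0.056033)/(1 − 0.039084)
= 0.016949/0.960916 = 0.017638

Final: 0.017638


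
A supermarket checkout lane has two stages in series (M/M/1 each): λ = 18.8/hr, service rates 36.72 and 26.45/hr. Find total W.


Each node sees arrival rate λ = 18.8/hr (tandem ⇒ throughput preserved).
W₁ = 1/(μ₁−λ) = 1/(36.72−18.8) = 0.05580 hr
W₂ = 1/(μ₂−λ) = 1/(26.45−18.8) = 0.13072 hr
W_total = W₁ + W₂ = 0.05580 + 0.13072 = 0.18652 hr

Final: 0.18652 hr


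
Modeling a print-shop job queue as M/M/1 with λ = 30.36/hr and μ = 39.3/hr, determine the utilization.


ρ = λ/μ = 30.36/39.3 = 0.7725

Final: 0.7725


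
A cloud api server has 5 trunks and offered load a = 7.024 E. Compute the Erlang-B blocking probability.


B(c,a) = (a^c/c!) / Σ_{k=0}^{c} a^k/k!
a^5/5! = 142.475854
Σ terms (k=0..5): 1.00000 + 7.02400 + 24.66829 + 57.75668 + 101.42074 + 142.47585 = 334.345566
B = 142.475854/334.345566 = 0.426134

Final: 0.426134


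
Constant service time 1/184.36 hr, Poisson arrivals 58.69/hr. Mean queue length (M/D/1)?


ρ = 58.69/184.36 = 0.3183
M/D/1: Lq = ρ²/(2(1−ρ)) = 0.1013/(2·0.6817) = 0.07434

Final: 0.07434


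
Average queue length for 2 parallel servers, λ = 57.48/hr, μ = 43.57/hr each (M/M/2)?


a = λ/μ = 1.3193; ρ = a/2 = 0.6596
P₀ = 0.205089
Lq = P₀·a^c·ρ / (c!·(1−ρ)²) = 0.205089·1.74044·0.6596/(2·0.11585)
= 1.01616

Final: 1.01616


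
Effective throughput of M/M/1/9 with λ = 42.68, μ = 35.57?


ρ = 1.1999; P_K = (1−ρ)ρ^9/(1−ρ^10) = 0.198712
λ_eff = λ(1 − P_K) = 42.68·(1 − 0.198712) = 42.68·0.801288 = 34.1990 /hr

Final: 34.1990 /hr


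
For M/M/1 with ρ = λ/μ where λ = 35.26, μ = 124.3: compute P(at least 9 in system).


ρ = 35.26/124.3 = 0.2837
P(N ≥ n) = ρ^n = 0.2837^9 = 0.00001189

Final: 0.00001189


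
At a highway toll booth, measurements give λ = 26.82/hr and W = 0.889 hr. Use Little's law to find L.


L = λW = 26.82·0.889 = 23.8430

Final: 23.8430


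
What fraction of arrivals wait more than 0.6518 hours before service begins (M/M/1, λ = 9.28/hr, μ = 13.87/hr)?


ρ = 9.28/13.87 = 0.6691
P(Wq > t) = ρ·e^{−(μ−λ)t} = 0.6691·e^{−2.9918}
= 0.6691·0.050199 = 0.033587

Final: 0.033587


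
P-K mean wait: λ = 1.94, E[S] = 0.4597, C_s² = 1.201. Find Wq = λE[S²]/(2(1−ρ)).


ρ = λ·E[S] = 1.94·0.4597 = 0.8918
E[S²] = E[S]²(1+C_s²) = 0.4597²·(1+1.201) = 0.465124
Wq = λ·E[S²]/(2(1−ρ)) = 1.94·0.465124/(2·0.1082) = 4.17048 hr

Final: 4.17048 hr


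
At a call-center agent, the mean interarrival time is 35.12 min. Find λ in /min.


λ = 1/(interarrival time) in consistent units.
1 minute = 1 min, so λ = 1/35.12 = 0.02847 per minute

Final: 0.02847 /min


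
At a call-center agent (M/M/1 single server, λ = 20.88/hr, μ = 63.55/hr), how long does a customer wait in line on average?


ρ = 20.88/63.55 = 0.3286
Wq = ρ/(μ−λ) = 0.3286/(63.55 − 20.88) = 0.3286/42.67 = 0.007700 hr

Final: 0.007700 hr


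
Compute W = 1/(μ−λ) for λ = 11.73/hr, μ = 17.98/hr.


W = 1/(μ−λ) = 1/(17.98 − 11.73) = 1/6.25 = 0.1600 hr

Final: 0.1600 hr


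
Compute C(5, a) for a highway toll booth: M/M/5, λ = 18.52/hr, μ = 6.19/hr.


a = λ/μ = 2.9919; ρ = a/5 = 0.5984
P₀ = 0.047070 (from M/M/c formula)
C(c,a) = [a^c/(c!(1−ρ))]·P₀ = [239.74616/(120·0.4016)]·0.047070
= 4.97462·0.047070 = 0.234156

Final: 0.234156


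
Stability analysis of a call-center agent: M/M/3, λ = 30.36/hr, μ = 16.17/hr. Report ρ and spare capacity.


Total capacity cμ = 3·16.17 = 48.51/hr
ρ = λ/(cμ) = 30.36/48.51 = 0.6259
Stable ⇔ ρ < 1: YES
Spare capacity = cμ − λ = 48.51 − 30.36 = 18.15/hr

Final: ρ = 0.6259; stable; margin = 18.15/hr


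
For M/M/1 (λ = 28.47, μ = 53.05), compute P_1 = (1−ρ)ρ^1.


ρ = 28.47/53.05 = 0.5367
P_n = (1−ρ)·ρ^n = (1 − 0.5367)·0.5367^1 = 0.4633·0.536664 = 0.248656

Final: 0.248656


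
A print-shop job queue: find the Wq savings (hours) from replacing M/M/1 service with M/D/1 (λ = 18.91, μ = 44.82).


ρ = 18.91/44.82 = 0.4219
Wq(M/M/1) = ρ/(μ−λ) = 0.4219/25.91 = 0.01628 hr
Wq(M/D/1) = ρ/(2(μ−λ)) = 0.008142 hr
Savings = 0.01628 − 0.008142 = 0.008142 hr

Final: 0.008142 hr


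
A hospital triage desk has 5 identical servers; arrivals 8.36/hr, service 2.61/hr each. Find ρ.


ρ = λ/(cμ) = 8.36/(5·2.61) = 8.36/13.05 = 0.6406

Final: 0.6406


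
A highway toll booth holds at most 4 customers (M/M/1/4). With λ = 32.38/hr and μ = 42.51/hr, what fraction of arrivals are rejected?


ρ = λ/μ = 32.38/42.51 = 0.7617
P_K = (1−ρ)ρ^K/(1−ρ^(K+1)) = (0.2383·0.336622)/(1 − 0.256406)
= 0.080216/0.743594 = 0.107876

Final: 0.107876


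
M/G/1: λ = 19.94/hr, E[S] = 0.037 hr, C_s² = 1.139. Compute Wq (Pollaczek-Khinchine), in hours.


ρ = λ·E[S] = 19.94·0.037 = 0.7378
E[S²] = E[S]²(1+C_s²) = 0.037²·(1+1.139) = 0.002928
Wq = λ·E[S²]/(2(1−ρ)) = 19.94·0.002928/(2·0.2622) = 0.11134 hr

Final: 0.11134 hr


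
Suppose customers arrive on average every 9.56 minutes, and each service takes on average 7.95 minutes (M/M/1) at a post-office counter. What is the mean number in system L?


λ = 60/9.56 = 6.2762 /hr
μ = 60/7.95 = 7.5472 /hr
ρ = λ/μ = 6.2762/7.5472 = 0.8316
L = ρ/(1−ρ) = 0.8316/0.1684 = 4.9379

Final: 4.9379
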